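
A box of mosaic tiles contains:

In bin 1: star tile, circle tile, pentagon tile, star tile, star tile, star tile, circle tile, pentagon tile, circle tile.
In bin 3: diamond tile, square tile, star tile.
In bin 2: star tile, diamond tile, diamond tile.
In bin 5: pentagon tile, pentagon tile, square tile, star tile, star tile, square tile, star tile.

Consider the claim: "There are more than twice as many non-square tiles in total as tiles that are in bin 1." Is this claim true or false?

True

There are 19 non-square tiles.
There are 9 tiles in bin 1.
The claim requires 19 > 2 × 9 = 18, which holds.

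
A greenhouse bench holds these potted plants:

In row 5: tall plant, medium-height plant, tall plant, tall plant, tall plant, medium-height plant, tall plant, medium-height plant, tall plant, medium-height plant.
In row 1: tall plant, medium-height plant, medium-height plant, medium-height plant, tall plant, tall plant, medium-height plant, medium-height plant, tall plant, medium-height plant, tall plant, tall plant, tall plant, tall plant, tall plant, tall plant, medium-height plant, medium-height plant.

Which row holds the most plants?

Counts by row: row 1→18, row 5→10.
The maximum is 18, held uniquely by row 1.

row 1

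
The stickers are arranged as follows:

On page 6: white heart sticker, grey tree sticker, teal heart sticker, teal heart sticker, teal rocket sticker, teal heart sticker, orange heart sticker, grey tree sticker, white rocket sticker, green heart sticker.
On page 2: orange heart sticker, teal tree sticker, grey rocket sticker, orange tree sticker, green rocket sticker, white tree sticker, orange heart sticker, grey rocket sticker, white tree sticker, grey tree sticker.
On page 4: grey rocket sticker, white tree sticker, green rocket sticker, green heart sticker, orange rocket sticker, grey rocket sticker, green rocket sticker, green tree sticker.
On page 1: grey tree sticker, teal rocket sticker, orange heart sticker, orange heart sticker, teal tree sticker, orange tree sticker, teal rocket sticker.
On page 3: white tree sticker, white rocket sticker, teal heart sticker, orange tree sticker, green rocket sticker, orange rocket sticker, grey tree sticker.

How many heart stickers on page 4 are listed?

1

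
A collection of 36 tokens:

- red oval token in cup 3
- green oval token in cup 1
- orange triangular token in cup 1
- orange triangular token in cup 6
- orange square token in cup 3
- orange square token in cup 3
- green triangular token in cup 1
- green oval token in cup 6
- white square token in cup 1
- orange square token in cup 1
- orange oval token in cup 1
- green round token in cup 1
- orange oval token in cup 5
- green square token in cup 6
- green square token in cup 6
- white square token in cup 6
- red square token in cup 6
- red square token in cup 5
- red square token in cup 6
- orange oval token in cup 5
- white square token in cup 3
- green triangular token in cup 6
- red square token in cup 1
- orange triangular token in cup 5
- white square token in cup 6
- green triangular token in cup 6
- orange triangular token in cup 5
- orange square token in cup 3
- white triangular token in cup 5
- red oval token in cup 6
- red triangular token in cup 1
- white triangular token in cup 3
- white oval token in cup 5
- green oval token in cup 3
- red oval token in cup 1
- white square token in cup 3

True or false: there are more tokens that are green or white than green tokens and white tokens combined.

False

|tokens that are green or white| = 17.
green tokens: 9; white tokens: 8; combined: 9 + 8 = 17.
The claim requires 17 > 17, which does not hold.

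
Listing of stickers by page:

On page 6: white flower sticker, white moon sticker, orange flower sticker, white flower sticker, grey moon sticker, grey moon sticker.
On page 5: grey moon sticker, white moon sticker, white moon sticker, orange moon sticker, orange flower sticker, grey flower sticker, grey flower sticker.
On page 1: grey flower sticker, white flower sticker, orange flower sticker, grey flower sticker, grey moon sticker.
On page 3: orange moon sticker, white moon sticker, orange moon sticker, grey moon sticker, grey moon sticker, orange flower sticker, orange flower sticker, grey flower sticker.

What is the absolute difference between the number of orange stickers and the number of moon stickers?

orange stickers: 8. moon stickers: 13.
|8 − 13| = 13 − 8 = 5.

5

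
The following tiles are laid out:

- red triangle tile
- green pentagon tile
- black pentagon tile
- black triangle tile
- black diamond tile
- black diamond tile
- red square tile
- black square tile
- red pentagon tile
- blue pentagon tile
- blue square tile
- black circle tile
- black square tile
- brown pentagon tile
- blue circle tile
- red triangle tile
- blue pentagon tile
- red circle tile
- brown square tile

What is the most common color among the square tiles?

Counts by color (restricted to square tiles): black 2, red 1, blue 1, brown 1.
The maximum is 2, held uniquely by black.

black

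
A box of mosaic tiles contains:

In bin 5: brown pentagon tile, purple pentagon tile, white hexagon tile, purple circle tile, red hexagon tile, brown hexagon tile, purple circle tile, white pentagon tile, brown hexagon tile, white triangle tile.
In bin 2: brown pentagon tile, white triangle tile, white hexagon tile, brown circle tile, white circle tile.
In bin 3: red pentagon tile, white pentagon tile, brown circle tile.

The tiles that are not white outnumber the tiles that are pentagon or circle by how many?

tiles that are not white: 11.
tiles that are pentagon or circle: 11.
11 − 11 = 0.

0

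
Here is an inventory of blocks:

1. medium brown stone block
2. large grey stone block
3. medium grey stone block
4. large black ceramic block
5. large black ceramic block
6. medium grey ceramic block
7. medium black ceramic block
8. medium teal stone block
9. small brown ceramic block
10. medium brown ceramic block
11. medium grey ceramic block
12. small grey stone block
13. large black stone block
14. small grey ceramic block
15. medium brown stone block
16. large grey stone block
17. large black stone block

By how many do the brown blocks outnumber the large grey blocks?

brown blocks: 4.
large grey blocks: 2.
4 − 2 = 2.

2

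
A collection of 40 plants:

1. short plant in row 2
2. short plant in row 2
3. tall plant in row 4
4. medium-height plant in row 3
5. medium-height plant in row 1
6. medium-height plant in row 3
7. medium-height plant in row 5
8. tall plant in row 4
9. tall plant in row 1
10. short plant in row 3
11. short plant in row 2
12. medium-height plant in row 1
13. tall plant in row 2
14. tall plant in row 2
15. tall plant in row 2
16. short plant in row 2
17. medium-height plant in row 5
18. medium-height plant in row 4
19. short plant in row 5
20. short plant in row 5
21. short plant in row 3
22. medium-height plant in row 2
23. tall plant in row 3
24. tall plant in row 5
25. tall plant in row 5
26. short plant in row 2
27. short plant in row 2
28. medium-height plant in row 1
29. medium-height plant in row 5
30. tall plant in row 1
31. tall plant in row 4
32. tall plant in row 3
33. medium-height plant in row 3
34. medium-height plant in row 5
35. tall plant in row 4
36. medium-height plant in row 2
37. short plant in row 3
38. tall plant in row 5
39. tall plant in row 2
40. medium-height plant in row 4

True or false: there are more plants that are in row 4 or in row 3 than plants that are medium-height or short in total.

There are 14 plants in row 4 or in row 3.
There are 25 plants that are medium-height or short.
The claim requires 14 > 25, which does not hold.

False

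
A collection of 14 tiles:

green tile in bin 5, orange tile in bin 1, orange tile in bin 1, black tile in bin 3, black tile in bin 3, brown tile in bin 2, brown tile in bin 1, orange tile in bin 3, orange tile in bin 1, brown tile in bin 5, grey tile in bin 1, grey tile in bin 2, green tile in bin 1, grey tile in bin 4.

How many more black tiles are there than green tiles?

black tiles: 2.
green tiles: 2.
2 − 2 = 0.

0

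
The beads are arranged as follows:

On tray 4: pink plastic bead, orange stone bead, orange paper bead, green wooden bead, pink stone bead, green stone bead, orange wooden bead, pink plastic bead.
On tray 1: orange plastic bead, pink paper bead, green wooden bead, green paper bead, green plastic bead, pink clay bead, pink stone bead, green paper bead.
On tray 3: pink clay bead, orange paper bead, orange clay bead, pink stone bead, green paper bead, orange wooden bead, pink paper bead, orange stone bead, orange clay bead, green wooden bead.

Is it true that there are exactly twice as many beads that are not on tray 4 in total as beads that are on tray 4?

False

There are 18 beads that are not on tray 4.
There are 8 beads on tray 4.
The claim requires 18 = 2 × 8 = 16, which does not hold.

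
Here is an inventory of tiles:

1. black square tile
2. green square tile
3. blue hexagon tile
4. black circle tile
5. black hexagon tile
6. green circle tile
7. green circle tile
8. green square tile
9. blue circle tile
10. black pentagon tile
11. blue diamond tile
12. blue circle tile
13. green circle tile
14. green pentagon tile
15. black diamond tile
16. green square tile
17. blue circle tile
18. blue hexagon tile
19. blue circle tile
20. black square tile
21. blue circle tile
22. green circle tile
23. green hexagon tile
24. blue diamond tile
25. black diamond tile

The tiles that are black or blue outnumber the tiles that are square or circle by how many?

1

tiles that are black or blue: 16.
tiles that are square or circle: 15.
16 − 15 = 1.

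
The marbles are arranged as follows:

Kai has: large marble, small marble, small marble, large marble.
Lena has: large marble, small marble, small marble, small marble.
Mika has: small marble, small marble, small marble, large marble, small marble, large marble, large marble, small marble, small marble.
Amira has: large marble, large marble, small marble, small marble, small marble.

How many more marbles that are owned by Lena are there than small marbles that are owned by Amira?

marbles owned by Lena: 4.
small marbles owned by Amira: 3.
4 − 3 = 1.

1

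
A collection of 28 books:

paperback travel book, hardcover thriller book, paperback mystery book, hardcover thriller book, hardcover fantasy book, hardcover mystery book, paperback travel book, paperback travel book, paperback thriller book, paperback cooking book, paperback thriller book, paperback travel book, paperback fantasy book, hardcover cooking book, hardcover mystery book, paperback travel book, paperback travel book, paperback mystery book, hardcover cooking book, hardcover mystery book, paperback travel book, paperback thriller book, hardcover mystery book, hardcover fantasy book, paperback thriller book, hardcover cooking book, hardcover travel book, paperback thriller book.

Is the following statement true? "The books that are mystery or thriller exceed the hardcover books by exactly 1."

True

There are 13 books that are mystery or thriller.
There are 12 hardcover books.
The claim requires 13 − 12 (= 1) to equal 1, which holds.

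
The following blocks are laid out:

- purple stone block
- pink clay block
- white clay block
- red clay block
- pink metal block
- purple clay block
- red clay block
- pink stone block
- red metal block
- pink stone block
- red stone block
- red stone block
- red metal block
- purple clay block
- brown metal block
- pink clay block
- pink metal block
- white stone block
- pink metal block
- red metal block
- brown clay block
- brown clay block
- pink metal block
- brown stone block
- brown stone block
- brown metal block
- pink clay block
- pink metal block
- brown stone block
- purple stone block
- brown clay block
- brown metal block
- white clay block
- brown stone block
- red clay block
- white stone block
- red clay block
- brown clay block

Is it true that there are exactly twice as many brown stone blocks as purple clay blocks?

brown stone blocks: 4.
purple clay blocks: 2.
The claim requires 4 = 2 × 2 = 4, which holds.

True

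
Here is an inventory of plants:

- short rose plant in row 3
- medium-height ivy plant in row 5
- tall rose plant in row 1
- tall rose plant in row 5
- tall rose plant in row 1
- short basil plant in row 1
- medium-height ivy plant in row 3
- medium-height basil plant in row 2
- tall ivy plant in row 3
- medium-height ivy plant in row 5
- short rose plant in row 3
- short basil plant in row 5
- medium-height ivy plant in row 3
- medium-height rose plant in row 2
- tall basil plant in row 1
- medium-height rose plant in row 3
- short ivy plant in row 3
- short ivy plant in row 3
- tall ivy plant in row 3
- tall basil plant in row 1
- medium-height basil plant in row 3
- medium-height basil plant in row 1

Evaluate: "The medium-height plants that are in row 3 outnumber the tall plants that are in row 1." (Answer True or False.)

There are 4 medium-height plants in row 3.
There are 4 tall plants in row 1.
The claim requires 4 > 4, which does not hold.

False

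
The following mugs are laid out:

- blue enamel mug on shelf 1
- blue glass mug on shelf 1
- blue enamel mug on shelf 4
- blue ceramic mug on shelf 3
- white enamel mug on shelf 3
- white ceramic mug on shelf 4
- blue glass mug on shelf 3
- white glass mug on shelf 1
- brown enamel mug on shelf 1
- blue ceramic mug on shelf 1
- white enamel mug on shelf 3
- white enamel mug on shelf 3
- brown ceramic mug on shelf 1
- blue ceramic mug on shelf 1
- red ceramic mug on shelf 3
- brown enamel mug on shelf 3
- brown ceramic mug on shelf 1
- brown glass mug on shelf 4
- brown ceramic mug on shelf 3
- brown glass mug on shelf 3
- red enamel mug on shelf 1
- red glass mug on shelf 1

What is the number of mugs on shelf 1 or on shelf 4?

on shelf 1: 10; on shelf 4: 3; together 10 + 3 = 13.

13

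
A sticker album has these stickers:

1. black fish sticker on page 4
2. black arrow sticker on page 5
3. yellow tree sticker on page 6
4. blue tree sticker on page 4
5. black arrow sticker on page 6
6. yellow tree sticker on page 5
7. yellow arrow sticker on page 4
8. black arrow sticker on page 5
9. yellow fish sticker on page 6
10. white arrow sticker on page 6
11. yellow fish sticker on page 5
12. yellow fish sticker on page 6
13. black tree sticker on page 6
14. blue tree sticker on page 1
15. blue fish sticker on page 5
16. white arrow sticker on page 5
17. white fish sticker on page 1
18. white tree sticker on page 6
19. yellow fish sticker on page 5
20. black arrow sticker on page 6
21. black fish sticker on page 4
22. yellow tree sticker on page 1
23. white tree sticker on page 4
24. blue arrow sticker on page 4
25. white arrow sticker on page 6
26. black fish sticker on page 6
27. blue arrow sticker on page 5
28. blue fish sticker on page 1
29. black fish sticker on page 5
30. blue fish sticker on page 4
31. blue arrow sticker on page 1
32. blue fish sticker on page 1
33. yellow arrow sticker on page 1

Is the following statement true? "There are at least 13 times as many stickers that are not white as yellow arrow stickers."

True

stickers that are not white: 27.
yellow arrow stickers: 2.
The claim requires 27 ≥ 13 × 2 = 26, which holds.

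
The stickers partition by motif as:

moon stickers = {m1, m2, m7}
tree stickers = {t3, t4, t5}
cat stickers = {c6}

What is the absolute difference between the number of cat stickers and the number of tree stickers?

2

cat stickers: 1. tree stickers: 3.
|1 − 3| = 3 − 1 = 2.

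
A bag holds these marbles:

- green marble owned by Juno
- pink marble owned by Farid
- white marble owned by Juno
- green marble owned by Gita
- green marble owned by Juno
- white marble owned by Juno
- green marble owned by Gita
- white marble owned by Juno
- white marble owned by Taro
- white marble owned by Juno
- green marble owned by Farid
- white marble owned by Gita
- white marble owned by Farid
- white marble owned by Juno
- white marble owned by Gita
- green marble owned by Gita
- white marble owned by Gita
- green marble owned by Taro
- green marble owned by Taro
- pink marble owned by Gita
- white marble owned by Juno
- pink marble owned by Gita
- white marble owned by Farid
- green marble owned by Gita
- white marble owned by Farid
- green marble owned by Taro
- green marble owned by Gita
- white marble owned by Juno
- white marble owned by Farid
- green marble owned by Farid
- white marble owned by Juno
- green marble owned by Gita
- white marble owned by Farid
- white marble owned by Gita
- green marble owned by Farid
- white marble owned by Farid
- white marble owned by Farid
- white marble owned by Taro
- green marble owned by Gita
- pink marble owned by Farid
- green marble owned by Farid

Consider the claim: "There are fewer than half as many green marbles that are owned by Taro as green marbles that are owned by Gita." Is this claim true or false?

|green marbles owned by Taro| = 3.
|green marbles owned by Gita| = 7.
The claim requires 2 × 3 = 6 < 7, which holds.

True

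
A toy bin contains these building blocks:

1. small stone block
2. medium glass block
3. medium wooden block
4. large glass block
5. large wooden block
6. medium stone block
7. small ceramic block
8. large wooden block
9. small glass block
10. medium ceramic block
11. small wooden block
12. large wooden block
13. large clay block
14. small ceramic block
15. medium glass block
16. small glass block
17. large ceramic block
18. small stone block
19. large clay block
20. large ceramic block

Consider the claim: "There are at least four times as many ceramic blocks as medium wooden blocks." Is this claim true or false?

True

|ceramic blocks| = 5.
|medium wooden blocks| = 1.
The claim requires 5 ≥ 4 × 1 = 4, which holds.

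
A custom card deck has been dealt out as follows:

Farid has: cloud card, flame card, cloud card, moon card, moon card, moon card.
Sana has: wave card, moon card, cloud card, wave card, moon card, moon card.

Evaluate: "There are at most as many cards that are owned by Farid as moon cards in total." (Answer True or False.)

cards owned by Farid: 6.
moon cards: 6.
The claim requires 6 ≤ 6, which holds.

True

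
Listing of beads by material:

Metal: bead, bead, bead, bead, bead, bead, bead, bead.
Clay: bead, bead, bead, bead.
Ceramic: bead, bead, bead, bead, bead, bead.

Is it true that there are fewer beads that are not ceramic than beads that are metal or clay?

There are 12 beads that are not ceramic.
There are 12 beads that are metal or clay.
The claim requires 12 < 12, which does not hold.

False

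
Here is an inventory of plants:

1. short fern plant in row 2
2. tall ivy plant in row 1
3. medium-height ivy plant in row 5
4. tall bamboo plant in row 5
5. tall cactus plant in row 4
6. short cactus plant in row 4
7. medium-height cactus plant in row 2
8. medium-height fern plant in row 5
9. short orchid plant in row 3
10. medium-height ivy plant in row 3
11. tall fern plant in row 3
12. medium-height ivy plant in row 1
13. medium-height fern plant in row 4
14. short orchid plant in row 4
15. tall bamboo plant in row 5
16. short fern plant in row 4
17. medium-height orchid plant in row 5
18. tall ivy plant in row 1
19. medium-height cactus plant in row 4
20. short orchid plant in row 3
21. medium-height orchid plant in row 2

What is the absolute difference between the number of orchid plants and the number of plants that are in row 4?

orchid plants: 5. plants in row 4: 6.
|5 − 6| = 6 − 5 = 1.

1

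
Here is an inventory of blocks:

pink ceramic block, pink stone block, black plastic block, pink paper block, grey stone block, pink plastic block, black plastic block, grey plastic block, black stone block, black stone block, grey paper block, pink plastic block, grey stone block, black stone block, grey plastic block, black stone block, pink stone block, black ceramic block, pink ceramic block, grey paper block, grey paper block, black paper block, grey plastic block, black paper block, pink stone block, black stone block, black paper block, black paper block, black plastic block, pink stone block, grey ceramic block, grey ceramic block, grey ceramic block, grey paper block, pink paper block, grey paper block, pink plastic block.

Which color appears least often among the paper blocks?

Counts by color (restricted to paper blocks): grey 5, black 4, pink 2.
The minimum is 2, held uniquely by pink.

pink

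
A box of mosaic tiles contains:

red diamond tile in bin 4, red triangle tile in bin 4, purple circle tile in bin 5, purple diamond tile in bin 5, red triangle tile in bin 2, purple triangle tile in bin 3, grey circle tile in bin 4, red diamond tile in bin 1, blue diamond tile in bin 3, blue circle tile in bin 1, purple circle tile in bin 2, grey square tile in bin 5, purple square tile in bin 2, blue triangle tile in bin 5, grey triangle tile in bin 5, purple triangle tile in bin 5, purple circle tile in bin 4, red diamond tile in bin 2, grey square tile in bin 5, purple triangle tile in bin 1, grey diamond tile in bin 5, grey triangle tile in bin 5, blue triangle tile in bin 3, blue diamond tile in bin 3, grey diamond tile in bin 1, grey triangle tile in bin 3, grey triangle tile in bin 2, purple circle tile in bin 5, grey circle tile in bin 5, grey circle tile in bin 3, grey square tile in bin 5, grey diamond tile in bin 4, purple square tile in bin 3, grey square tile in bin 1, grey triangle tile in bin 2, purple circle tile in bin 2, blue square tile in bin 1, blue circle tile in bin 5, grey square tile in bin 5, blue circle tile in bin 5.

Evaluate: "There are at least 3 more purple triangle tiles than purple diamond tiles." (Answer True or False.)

False

There are 3 purple triangle tiles.
There is 1 purple diamond tile.
The claim requires 3 − 1 = 2 ≥ 3, which does not hold.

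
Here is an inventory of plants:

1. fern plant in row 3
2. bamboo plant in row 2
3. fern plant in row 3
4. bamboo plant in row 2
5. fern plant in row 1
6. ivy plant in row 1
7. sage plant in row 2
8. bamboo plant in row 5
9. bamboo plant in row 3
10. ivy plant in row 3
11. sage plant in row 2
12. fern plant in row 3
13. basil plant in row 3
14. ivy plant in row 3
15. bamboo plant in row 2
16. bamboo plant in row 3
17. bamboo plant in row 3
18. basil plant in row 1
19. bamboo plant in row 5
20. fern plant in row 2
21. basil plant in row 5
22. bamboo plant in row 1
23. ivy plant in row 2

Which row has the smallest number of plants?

row 5

Counts by row: row 3→9, row 2→7, row 1→4, row 5→3.
The minimum is 3, held uniquely by row 5.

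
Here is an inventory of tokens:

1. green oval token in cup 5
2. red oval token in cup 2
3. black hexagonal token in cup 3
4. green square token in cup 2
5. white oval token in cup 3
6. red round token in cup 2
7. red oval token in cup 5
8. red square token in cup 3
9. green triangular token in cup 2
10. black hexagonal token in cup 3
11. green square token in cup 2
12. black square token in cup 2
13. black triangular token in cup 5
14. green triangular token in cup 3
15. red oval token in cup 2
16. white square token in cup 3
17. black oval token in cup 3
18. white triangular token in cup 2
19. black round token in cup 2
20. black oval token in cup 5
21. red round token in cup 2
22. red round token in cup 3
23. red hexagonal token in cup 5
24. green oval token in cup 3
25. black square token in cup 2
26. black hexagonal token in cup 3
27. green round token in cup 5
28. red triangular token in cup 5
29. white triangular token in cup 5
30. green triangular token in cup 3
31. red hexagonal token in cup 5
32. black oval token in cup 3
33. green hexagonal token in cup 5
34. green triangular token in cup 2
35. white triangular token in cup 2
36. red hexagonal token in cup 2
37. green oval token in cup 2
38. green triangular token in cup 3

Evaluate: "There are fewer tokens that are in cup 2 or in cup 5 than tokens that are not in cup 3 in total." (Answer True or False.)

False

|tokens in cup 2 or in cup 5| = 25.
|tokens that are not in cup 3| = 25.
The claim requires 25 < 25, which does not hold.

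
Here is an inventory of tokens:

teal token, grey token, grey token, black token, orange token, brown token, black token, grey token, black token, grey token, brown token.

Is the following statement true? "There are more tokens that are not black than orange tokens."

True

tokens that are not black: 8.
orange tokens: 1.
The claim requires 8 > 1, which holds.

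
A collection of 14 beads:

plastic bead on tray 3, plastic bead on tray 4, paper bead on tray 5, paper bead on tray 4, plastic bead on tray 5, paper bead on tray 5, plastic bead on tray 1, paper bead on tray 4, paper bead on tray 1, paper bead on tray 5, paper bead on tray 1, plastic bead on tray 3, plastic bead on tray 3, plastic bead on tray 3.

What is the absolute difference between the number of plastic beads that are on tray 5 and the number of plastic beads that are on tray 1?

plastic beads on tray 5: 1. plastic beads on tray 1: 1.
|1 − 1| = 1 − 1 = 0.

0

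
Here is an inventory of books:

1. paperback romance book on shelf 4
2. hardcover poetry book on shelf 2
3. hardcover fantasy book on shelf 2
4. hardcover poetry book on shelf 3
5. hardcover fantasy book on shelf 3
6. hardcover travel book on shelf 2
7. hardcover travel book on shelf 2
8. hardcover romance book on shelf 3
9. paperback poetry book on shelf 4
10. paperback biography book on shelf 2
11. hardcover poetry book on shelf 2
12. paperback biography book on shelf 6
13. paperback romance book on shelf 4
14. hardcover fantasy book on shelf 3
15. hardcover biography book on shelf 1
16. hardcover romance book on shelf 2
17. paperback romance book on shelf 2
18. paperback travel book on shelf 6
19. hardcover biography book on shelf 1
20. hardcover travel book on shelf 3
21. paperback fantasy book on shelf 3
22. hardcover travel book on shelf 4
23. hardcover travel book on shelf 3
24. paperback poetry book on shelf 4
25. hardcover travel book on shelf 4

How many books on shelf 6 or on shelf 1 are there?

on shelf 1: 2; on shelf 6: 2; together 2 + 2 = 4.

4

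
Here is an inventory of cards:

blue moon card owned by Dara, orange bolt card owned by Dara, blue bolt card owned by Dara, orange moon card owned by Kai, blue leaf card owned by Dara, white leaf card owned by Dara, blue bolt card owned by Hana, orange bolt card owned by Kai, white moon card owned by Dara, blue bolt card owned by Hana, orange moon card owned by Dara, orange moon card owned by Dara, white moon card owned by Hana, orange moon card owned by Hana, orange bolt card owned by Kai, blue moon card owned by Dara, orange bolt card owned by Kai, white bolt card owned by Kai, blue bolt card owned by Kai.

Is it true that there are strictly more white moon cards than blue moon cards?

False

white moon cards: 2.
blue moon cards: 2.
The claim requires 2 > 2, which does not hold.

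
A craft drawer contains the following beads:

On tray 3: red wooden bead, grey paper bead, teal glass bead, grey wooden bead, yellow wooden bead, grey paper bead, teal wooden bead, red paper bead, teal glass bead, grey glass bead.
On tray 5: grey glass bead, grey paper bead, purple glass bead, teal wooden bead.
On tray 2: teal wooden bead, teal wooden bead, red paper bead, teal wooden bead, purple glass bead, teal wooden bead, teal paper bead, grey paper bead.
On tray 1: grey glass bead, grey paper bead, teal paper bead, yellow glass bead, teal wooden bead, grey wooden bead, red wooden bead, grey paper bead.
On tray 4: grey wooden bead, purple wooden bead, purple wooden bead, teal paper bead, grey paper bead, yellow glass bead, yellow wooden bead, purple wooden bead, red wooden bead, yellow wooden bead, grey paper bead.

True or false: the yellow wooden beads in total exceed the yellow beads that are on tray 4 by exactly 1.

False

yellow wooden beads: 3.
yellow beads on tray 4: 3.
The claim requires 3 − 3 (= 0) to equal 1, which does not hold.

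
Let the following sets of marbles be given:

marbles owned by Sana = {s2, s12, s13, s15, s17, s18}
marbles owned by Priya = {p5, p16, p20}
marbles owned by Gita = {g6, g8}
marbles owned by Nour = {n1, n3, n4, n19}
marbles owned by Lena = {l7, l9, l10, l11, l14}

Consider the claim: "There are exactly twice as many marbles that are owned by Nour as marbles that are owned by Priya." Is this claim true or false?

False

marbles owned by Nour: 4.
marbles owned by Priya: 3.
The claim requires 4 = 2 × 3 = 6, which does not hold.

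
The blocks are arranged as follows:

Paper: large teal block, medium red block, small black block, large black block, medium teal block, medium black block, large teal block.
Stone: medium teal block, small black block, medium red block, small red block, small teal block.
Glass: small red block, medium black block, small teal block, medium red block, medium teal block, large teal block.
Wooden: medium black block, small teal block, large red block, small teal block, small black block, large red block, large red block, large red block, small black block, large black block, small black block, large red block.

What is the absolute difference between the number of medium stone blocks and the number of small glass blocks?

medium stone blocks: 2. small glass blocks: 2.
|2 − 2| = 2 − 2 = 0.

0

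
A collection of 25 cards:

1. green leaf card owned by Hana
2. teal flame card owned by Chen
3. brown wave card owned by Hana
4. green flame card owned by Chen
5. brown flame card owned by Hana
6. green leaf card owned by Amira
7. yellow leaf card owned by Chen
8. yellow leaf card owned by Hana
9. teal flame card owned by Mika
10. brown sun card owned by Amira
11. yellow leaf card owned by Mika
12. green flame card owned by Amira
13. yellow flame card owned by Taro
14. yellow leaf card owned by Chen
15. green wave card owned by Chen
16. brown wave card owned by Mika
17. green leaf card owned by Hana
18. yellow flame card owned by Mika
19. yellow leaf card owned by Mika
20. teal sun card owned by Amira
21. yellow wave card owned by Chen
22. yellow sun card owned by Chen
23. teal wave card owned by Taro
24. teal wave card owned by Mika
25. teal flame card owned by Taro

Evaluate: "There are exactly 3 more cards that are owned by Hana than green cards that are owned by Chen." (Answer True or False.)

Count of cards owned by Hana: 5.
Count of green cards owned by Chen: 2.
The claim requires 5 − 2 (= 3) to equal 3, which holds.

True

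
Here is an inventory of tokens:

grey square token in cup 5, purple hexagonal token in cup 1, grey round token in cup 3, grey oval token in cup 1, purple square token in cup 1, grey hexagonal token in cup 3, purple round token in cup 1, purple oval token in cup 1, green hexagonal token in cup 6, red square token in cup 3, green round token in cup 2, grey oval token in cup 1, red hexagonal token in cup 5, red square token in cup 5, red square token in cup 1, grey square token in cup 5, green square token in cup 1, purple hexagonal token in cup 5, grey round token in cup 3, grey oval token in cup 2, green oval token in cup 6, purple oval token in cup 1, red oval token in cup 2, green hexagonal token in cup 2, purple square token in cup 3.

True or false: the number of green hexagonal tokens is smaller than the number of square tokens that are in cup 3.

|green hexagonal tokens| = 2.
|square tokens in cup 3| = 2.
The claim requires 2 < 2, which does not hold.

False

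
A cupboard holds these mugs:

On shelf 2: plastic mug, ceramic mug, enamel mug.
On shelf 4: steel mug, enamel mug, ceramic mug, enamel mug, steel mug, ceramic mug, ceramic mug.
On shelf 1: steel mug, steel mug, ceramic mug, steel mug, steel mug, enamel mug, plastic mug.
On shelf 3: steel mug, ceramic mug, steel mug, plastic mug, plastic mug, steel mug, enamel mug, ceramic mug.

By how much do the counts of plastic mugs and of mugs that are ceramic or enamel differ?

8

plastic mugs: 4. mugs that are ceramic or enamel: 12.
|4 − 12| = 12 − 4 = 8.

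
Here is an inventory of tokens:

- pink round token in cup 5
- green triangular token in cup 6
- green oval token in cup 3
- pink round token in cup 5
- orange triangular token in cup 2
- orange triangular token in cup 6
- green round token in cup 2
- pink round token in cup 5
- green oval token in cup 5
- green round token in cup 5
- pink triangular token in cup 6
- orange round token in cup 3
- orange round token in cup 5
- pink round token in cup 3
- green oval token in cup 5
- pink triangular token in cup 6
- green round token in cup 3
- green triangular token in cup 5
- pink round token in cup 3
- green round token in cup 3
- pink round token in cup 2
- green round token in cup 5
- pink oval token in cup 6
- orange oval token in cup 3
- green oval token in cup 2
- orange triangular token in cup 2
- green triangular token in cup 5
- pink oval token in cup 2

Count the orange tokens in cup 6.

1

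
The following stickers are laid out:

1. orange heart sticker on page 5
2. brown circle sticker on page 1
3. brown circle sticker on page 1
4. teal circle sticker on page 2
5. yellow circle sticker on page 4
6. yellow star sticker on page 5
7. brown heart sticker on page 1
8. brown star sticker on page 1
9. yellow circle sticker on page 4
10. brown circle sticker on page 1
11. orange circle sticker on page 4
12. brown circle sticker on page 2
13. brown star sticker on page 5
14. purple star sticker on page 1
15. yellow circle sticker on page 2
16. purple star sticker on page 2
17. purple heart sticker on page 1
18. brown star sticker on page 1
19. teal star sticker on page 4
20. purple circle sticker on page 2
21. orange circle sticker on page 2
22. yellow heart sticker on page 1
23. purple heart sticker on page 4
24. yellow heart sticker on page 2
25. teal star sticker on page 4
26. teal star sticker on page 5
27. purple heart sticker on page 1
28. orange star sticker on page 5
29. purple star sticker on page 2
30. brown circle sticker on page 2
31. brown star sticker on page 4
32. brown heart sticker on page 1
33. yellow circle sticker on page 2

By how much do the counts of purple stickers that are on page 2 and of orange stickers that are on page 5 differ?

1

purple stickers on page 2: 3. orange stickers on page 5: 2.
|3 − 2| = 3 − 2 = 1.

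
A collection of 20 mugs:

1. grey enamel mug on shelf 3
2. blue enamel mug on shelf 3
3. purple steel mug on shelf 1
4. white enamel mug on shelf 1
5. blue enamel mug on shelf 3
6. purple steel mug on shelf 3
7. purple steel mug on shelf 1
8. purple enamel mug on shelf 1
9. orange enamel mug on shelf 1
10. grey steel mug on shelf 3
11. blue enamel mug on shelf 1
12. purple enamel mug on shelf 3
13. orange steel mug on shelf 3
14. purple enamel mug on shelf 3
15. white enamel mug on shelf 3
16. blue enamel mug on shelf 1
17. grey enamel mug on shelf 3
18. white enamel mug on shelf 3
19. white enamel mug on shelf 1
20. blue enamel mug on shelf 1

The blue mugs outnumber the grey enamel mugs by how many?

blue mugs: 5.
grey enamel mugs: 2.
5 − 2 = 3.

3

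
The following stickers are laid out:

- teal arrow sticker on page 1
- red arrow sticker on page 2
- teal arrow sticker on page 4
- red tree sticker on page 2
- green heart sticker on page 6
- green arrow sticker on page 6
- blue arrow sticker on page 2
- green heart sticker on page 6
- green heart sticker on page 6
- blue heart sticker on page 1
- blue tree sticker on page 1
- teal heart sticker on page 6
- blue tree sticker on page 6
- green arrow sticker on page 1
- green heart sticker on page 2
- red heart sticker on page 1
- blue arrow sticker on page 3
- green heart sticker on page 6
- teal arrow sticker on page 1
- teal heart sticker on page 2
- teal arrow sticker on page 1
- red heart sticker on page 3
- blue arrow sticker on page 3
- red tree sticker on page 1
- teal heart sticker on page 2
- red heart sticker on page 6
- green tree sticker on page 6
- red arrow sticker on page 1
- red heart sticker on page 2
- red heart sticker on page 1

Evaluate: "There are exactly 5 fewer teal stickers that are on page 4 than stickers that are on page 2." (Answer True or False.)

False

There is 1 teal sticker on page 4.
There are 7 stickers on page 2.
The claim requires 7 − 1 (= 6) to equal 5, which does not hold.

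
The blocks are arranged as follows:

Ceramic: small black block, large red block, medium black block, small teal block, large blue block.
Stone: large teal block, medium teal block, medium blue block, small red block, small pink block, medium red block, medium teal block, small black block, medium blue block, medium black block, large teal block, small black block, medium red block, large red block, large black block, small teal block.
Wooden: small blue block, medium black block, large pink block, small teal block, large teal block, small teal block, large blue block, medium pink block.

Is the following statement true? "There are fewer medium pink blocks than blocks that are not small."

True

|medium pink blocks| = 1.
|blocks that are not small| = 19.
The claim requires 1 < 19, which holds.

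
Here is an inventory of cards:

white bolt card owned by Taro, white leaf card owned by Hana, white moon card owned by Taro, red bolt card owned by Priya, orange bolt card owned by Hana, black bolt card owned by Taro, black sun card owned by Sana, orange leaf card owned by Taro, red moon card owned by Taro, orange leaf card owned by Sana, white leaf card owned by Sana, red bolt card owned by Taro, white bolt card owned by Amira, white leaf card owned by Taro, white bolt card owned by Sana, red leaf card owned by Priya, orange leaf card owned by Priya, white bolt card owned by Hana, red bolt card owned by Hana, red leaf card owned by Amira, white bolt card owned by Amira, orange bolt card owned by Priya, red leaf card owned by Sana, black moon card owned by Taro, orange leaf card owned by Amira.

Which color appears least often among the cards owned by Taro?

orange

Counts by color (restricted to cards owned by Taro): white 3, red 2, black 2, orange 1.
The minimum is 1, held uniquely by orange.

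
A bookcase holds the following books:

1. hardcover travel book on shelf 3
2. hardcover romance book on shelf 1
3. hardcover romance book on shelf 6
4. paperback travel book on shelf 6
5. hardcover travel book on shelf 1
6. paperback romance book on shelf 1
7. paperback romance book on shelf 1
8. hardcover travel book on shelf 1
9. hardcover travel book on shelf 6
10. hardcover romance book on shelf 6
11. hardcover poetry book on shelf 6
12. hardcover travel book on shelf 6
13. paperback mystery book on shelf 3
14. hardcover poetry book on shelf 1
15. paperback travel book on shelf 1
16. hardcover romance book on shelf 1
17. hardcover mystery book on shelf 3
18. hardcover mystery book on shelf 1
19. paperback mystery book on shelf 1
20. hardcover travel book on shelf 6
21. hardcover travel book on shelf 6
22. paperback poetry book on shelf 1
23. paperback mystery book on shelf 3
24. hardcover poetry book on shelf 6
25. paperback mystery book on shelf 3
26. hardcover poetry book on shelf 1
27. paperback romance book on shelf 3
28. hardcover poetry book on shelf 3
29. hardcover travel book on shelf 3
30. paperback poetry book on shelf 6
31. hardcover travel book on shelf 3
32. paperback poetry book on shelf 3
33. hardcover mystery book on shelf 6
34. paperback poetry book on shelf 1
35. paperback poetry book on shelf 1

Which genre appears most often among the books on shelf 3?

mystery

Counts by genre (restricted to books on shelf 3): mystery 4, travel 3, poetry 2, romance 1.
The maximum is 4, held uniquely by mystery.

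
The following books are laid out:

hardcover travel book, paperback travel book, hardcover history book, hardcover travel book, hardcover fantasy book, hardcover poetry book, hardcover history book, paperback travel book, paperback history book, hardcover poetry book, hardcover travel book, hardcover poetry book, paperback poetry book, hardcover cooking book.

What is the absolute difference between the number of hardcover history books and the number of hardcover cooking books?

1

hardcover history books: 2. hardcover cooking books: 1.
|2 − 1| = 2 − 1 = 1.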